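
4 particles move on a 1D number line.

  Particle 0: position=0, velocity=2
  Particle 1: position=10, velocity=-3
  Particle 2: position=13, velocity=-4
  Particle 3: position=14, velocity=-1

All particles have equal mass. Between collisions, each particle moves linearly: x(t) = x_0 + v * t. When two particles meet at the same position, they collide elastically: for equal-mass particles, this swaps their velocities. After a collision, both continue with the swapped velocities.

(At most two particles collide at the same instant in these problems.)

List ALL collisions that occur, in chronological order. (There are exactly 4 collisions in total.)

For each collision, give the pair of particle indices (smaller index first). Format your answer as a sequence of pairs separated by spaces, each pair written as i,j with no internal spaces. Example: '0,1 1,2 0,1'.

Collision at t=2: particles 0 and 1 swap velocities; positions: p0=4 p1=4 p2=5 p3=12; velocities now: v0=-3 v1=2 v2=-4 v3=-1
Collision at t=13/6: particles 1 and 2 swap velocities; positions: p0=7/2 p1=13/3 p2=13/3 p3=71/6; velocities now: v0=-3 v1=-4 v2=2 v3=-1
Collision at t=3: particles 0 and 1 swap velocities; positions: p0=1 p1=1 p2=6 p3=11; velocities now: v0=-4 v1=-3 v2=2 v3=-1
Collision at t=14/3: particles 2 and 3 swap velocities; positions: p0=-17/3 p1=-4 p2=28/3 p3=28/3; velocities now: v0=-4 v1=-3 v2=-1 v3=2

Answer: 0,1 1,2 0,1 2,3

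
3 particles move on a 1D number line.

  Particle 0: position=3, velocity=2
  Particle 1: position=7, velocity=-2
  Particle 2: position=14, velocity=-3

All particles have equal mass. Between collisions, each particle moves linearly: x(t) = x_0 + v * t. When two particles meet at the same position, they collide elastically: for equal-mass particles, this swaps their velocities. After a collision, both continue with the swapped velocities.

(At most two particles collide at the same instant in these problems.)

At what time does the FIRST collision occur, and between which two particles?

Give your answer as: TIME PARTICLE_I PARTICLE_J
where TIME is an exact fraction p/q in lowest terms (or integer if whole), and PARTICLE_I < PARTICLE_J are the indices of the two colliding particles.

Answer: 1 0 1

Derivation:
Pair (0,1): pos 3,7 vel 2,-2 -> gap=4, closing at 4/unit, collide at t=1
Pair (1,2): pos 7,14 vel -2,-3 -> gap=7, closing at 1/unit, collide at t=7
Earliest collision: t=1 between 0 and 1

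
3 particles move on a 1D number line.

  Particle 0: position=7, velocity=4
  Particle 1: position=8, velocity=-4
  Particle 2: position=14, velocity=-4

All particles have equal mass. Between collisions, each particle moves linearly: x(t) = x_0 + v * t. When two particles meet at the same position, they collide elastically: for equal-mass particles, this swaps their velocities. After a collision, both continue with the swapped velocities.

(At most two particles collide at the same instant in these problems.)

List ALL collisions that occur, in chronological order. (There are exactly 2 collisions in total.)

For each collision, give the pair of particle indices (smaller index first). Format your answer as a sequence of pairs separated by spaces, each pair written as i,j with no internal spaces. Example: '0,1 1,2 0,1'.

Answer: 0,1 1,2

Derivation:
Collision at t=1/8: particles 0 and 1 swap velocities; positions: p0=15/2 p1=15/2 p2=27/2; velocities now: v0=-4 v1=4 v2=-4
Collision at t=7/8: particles 1 and 2 swap velocities; positions: p0=9/2 p1=21/2 p2=21/2; velocities now: v0=-4 v1=-4 v2=4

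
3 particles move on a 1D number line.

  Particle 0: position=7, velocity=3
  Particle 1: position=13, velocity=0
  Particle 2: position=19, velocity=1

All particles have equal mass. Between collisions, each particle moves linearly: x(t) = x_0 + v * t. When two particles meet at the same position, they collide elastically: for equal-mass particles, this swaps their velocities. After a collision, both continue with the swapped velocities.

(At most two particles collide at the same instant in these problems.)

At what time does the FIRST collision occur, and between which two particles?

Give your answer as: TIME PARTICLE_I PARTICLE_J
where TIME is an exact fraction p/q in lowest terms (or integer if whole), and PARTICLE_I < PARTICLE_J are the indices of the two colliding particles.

Answer: 2 0 1

Derivation:
Pair (0,1): pos 7,13 vel 3,0 -> gap=6, closing at 3/unit, collide at t=2
Pair (1,2): pos 13,19 vel 0,1 -> not approaching (rel speed -1 <= 0)
Earliest collision: t=2 between 0 and 1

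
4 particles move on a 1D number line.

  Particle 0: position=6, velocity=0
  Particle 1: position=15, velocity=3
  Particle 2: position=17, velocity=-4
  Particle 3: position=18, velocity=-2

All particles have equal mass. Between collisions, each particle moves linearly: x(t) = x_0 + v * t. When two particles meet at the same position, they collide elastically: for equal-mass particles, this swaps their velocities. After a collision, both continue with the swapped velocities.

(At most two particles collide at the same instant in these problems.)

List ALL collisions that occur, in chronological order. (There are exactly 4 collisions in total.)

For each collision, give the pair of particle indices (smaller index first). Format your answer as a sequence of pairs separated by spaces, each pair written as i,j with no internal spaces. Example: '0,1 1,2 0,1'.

Answer: 1,2 2,3 0,1 1,2

Derivation:
Collision at t=2/7: particles 1 and 2 swap velocities; positions: p0=6 p1=111/7 p2=111/7 p3=122/7; velocities now: v0=0 v1=-4 v2=3 v3=-2
Collision at t=3/5: particles 2 and 3 swap velocities; positions: p0=6 p1=73/5 p2=84/5 p3=84/5; velocities now: v0=0 v1=-4 v2=-2 v3=3
Collision at t=11/4: particles 0 and 1 swap velocities; positions: p0=6 p1=6 p2=25/2 p3=93/4; velocities now: v0=-4 v1=0 v2=-2 v3=3
Collision at t=6: particles 1 and 2 swap velocities; positions: p0=-7 p1=6 p2=6 p3=33; velocities now: v0=-4 v1=-2 v2=0 v3=3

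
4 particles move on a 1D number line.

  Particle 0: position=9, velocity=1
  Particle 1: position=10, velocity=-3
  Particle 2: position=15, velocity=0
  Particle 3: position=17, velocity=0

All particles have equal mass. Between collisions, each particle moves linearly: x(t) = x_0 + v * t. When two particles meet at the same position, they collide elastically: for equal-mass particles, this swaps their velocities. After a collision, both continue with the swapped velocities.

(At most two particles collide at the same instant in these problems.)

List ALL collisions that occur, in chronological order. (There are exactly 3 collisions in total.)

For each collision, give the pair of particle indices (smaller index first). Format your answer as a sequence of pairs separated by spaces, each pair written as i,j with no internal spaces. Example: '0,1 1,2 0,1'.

Collision at t=1/4: particles 0 and 1 swap velocities; positions: p0=37/4 p1=37/4 p2=15 p3=17; velocities now: v0=-3 v1=1 v2=0 v3=0
Collision at t=6: particles 1 and 2 swap velocities; positions: p0=-8 p1=15 p2=15 p3=17; velocities now: v0=-3 v1=0 v2=1 v3=0
Collision at t=8: particles 2 and 3 swap velocities; positions: p0=-14 p1=15 p2=17 p3=17; velocities now: v0=-3 v1=0 v2=0 v3=1

Answer: 0,1 1,2 2,3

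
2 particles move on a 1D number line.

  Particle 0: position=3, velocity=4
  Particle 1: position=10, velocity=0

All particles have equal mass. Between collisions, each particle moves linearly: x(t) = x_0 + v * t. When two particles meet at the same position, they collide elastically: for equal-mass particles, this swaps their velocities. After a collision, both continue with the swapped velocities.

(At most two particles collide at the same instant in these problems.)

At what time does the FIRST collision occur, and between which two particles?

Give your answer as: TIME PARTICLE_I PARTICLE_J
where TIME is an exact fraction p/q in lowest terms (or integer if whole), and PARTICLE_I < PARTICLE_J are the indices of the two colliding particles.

Pair (0,1): pos 3,10 vel 4,0 -> gap=7, closing at 4/unit, collide at t=7/4
Earliest collision: t=7/4 between 0 and 1

Answer: 7/4 0 1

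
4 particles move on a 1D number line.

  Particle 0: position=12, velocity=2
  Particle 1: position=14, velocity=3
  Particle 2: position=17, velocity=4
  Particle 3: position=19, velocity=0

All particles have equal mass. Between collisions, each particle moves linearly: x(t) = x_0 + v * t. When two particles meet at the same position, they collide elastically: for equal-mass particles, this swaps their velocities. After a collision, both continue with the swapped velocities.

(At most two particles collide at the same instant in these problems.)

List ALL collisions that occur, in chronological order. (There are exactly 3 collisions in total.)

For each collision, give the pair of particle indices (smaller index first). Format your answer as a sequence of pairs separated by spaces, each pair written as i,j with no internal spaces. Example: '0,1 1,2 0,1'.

Collision at t=1/2: particles 2 and 3 swap velocities; positions: p0=13 p1=31/2 p2=19 p3=19; velocities now: v0=2 v1=3 v2=0 v3=4
Collision at t=5/3: particles 1 and 2 swap velocities; positions: p0=46/3 p1=19 p2=19 p3=71/3; velocities now: v0=2 v1=0 v2=3 v3=4
Collision at t=7/2: particles 0 and 1 swap velocities; positions: p0=19 p1=19 p2=49/2 p3=31; velocities now: v0=0 v1=2 v2=3 v3=4

Answer: 2,3 1,2 0,1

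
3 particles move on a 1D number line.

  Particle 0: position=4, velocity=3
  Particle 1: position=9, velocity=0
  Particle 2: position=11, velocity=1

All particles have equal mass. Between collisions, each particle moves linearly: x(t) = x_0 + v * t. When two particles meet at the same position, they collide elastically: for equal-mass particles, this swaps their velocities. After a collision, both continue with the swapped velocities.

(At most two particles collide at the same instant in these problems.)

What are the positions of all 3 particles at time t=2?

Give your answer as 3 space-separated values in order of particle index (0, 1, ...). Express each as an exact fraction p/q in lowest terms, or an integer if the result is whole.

Collision at t=5/3: particles 0 and 1 swap velocities; positions: p0=9 p1=9 p2=38/3; velocities now: v0=0 v1=3 v2=1
Advance to t=2 (no further collisions before then); velocities: v0=0 v1=3 v2=1; positions = 9 10 13

Answer: 9 10 13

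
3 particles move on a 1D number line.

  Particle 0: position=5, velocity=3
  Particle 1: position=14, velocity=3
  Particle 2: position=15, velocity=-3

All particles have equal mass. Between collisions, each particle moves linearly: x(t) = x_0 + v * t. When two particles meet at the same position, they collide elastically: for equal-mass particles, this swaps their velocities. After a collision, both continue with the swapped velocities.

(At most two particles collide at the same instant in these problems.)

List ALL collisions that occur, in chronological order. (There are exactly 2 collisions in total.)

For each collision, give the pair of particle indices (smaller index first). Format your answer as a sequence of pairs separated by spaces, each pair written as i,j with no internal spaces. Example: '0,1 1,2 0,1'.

Answer: 1,2 0,1

Derivation:
Collision at t=1/6: particles 1 and 2 swap velocities; positions: p0=11/2 p1=29/2 p2=29/2; velocities now: v0=3 v1=-3 v2=3
Collision at t=5/3: particles 0 and 1 swap velocities; positions: p0=10 p1=10 p2=19; velocities now: v0=-3 v1=3 v2=3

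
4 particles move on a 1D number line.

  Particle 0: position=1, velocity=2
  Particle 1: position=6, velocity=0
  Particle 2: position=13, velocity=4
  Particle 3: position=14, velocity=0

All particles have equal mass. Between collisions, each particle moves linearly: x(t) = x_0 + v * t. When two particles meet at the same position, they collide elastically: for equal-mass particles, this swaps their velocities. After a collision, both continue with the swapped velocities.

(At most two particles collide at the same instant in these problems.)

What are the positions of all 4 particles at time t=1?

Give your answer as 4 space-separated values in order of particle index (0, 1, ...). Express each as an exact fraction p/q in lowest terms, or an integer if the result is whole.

Collision at t=1/4: particles 2 and 3 swap velocities; positions: p0=3/2 p1=6 p2=14 p3=14; velocities now: v0=2 v1=0 v2=0 v3=4
Advance to t=1 (no further collisions before then); velocities: v0=2 v1=0 v2=0 v3=4; positions = 3 6 14 17

Answer: 3 6 14 17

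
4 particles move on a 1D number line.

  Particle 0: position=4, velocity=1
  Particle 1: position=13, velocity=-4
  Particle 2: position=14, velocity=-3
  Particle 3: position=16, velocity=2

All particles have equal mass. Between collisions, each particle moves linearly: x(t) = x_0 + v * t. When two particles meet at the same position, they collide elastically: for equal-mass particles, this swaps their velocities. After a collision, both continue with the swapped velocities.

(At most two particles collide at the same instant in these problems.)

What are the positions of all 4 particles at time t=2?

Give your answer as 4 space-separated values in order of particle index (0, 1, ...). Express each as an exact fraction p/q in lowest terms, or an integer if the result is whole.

Answer: 5 6 8 20

Derivation:
Collision at t=9/5: particles 0 and 1 swap velocities; positions: p0=29/5 p1=29/5 p2=43/5 p3=98/5; velocities now: v0=-4 v1=1 v2=-3 v3=2
Advance to t=2 (no further collisions before then); velocities: v0=-4 v1=1 v2=-3 v3=2; positions = 5 6 8 20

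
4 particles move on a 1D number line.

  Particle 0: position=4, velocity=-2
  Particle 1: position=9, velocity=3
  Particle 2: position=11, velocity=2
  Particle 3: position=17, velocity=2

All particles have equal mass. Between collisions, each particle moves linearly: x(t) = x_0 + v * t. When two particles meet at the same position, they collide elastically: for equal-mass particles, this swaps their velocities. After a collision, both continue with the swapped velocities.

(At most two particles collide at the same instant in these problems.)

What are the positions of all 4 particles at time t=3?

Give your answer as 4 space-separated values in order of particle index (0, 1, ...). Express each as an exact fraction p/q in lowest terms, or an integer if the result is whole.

Collision at t=2: particles 1 and 2 swap velocities; positions: p0=0 p1=15 p2=15 p3=21; velocities now: v0=-2 v1=2 v2=3 v3=2
Advance to t=3 (no further collisions before then); velocities: v0=-2 v1=2 v2=3 v3=2; positions = -2 17 18 23

Answer: -2 17 18 23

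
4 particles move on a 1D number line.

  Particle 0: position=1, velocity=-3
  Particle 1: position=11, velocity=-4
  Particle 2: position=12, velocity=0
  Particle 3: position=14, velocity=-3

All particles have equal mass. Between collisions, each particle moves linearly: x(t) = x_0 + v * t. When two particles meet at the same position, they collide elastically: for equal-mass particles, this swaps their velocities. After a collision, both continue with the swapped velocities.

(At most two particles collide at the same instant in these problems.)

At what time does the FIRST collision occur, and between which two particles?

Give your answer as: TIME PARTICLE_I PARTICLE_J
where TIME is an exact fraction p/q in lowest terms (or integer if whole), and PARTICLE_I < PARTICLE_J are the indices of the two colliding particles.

Pair (0,1): pos 1,11 vel -3,-4 -> gap=10, closing at 1/unit, collide at t=10
Pair (1,2): pos 11,12 vel -4,0 -> not approaching (rel speed -4 <= 0)
Pair (2,3): pos 12,14 vel 0,-3 -> gap=2, closing at 3/unit, collide at t=2/3
Earliest collision: t=2/3 between 2 and 3

Answer: 2/3 2 3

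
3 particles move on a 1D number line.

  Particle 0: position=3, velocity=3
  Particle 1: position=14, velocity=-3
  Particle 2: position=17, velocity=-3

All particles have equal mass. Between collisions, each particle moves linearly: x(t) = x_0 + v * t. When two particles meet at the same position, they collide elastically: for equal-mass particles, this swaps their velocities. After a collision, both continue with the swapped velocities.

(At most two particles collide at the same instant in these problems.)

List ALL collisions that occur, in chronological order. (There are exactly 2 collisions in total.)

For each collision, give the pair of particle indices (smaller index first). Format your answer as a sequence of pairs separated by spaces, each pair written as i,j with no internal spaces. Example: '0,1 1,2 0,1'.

Answer: 0,1 1,2

Derivation:
Collision at t=11/6: particles 0 and 1 swap velocities; positions: p0=17/2 p1=17/2 p2=23/2; velocities now: v0=-3 v1=3 v2=-3
Collision at t=7/3: particles 1 and 2 swap velocities; positions: p0=7 p1=10 p2=10; velocities now: v0=-3 v1=-3 v2=3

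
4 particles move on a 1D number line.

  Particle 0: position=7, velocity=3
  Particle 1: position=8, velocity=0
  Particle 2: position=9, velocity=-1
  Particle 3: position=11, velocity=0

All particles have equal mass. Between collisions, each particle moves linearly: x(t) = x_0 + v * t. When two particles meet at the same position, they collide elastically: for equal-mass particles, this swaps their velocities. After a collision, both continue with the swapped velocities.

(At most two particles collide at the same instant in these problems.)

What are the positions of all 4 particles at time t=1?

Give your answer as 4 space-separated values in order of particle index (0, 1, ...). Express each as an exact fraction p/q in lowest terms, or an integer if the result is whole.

Answer: 8 8 10 11

Derivation:
Collision at t=1/3: particles 0 and 1 swap velocities; positions: p0=8 p1=8 p2=26/3 p3=11; velocities now: v0=0 v1=3 v2=-1 v3=0
Collision at t=1/2: particles 1 and 2 swap velocities; positions: p0=8 p1=17/2 p2=17/2 p3=11; velocities now: v0=0 v1=-1 v2=3 v3=0
Collision at t=1: particles 0 and 1 swap velocities; positions: p0=8 p1=8 p2=10 p3=11; velocities now: v0=-1 v1=0 v2=3 v3=0
Advance to t=1 (no further collisions before then); velocities: v0=-1 v1=0 v2=3 v3=0; positions = 8 8 10 11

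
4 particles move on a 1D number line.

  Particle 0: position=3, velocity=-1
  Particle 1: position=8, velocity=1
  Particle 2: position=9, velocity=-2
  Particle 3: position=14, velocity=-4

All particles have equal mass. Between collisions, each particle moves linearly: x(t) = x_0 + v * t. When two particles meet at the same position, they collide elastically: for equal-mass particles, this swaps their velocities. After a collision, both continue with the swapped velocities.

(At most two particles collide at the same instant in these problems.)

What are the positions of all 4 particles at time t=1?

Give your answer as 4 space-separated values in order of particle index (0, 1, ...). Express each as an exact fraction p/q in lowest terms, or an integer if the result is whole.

Answer: 2 7 9 10

Derivation:
Collision at t=1/3: particles 1 and 2 swap velocities; positions: p0=8/3 p1=25/3 p2=25/3 p3=38/3; velocities now: v0=-1 v1=-2 v2=1 v3=-4
Advance to t=1 (no further collisions before then); velocities: v0=-1 v1=-2 v2=1 v3=-4; positions = 2 7 9 10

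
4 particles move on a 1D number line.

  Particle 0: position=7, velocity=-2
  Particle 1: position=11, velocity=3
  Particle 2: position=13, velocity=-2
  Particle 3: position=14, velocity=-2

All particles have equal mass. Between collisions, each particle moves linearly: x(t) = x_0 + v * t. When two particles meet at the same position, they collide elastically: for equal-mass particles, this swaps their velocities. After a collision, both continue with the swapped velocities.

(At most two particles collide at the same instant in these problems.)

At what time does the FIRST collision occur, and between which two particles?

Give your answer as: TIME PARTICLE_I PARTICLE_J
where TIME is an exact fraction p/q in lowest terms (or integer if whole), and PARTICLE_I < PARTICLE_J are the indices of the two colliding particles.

Answer: 2/5 1 2

Derivation:
Pair (0,1): pos 7,11 vel -2,3 -> not approaching (rel speed -5 <= 0)
Pair (1,2): pos 11,13 vel 3,-2 -> gap=2, closing at 5/unit, collide at t=2/5
Pair (2,3): pos 13,14 vel -2,-2 -> not approaching (rel speed 0 <= 0)
Earliest collision: t=2/5 between 1 and 2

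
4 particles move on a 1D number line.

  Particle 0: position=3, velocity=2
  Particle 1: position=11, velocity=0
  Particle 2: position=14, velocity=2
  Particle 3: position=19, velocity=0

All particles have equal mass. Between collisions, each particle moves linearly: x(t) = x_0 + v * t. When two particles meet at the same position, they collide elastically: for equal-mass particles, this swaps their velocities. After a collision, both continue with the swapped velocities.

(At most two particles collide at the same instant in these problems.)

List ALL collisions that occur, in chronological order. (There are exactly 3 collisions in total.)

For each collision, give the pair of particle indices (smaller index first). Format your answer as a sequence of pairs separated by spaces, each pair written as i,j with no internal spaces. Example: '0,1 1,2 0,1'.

Answer: 2,3 0,1 1,2

Derivation:
Collision at t=5/2: particles 2 and 3 swap velocities; positions: p0=8 p1=11 p2=19 p3=19; velocities now: v0=2 v1=0 v2=0 v3=2
Collision at t=4: particles 0 and 1 swap velocities; positions: p0=11 p1=11 p2=19 p3=22; velocities now: v0=0 v1=2 v2=0 v3=2
Collision at t=8: particles 1 and 2 swap velocities; positions: p0=11 p1=19 p2=19 p3=30; velocities now: v0=0 v1=0 v2=2 v3=2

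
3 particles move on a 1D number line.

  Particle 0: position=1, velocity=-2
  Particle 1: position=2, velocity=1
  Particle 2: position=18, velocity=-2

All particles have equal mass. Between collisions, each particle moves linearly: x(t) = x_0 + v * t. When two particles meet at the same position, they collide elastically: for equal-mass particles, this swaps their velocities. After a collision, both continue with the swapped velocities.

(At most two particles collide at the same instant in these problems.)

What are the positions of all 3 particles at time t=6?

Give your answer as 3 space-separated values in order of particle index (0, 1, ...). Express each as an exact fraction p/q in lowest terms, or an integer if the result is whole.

Answer: -11 6 8

Derivation:
Collision at t=16/3: particles 1 and 2 swap velocities; positions: p0=-29/3 p1=22/3 p2=22/3; velocities now: v0=-2 v1=-2 v2=1
Advance to t=6 (no further collisions before then); velocities: v0=-2 v1=-2 v2=1; positions = -11 6 8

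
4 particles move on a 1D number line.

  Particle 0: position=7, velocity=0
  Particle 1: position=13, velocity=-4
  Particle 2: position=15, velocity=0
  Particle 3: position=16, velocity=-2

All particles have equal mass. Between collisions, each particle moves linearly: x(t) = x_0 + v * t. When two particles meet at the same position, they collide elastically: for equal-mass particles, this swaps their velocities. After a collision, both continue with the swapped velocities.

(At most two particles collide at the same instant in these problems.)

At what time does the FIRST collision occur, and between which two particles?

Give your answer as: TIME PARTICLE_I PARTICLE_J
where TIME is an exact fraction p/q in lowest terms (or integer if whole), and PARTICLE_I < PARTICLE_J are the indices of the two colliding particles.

Pair (0,1): pos 7,13 vel 0,-4 -> gap=6, closing at 4/unit, collide at t=3/2
Pair (1,2): pos 13,15 vel -4,0 -> not approaching (rel speed -4 <= 0)
Pair (2,3): pos 15,16 vel 0,-2 -> gap=1, closing at 2/unit, collide at t=1/2
Earliest collision: t=1/2 between 2 and 3

Answer: 1/2 2 3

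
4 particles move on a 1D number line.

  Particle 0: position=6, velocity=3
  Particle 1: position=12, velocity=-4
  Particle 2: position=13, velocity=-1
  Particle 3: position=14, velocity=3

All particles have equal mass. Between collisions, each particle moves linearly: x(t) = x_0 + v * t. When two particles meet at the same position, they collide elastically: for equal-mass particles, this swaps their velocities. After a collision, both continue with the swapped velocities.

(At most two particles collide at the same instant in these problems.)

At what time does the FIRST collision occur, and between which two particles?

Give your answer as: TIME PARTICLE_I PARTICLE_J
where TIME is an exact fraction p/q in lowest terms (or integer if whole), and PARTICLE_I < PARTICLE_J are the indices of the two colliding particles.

Pair (0,1): pos 6,12 vel 3,-4 -> gap=6, closing at 7/unit, collide at t=6/7
Pair (1,2): pos 12,13 vel -4,-1 -> not approaching (rel speed -3 <= 0)
Pair (2,3): pos 13,14 vel -1,3 -> not approaching (rel speed -4 <= 0)
Earliest collision: t=6/7 between 0 and 1

Answer: 6/7 0 1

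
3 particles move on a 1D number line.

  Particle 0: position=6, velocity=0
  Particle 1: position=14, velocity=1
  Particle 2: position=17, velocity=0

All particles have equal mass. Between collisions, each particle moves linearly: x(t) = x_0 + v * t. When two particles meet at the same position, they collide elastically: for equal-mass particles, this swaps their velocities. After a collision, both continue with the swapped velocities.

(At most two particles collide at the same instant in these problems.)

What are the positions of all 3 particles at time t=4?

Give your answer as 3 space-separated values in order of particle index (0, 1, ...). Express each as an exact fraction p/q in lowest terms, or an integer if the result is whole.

Collision at t=3: particles 1 and 2 swap velocities; positions: p0=6 p1=17 p2=17; velocities now: v0=0 v1=0 v2=1
Advance to t=4 (no further collisions before then); velocities: v0=0 v1=0 v2=1; positions = 6 17 18

Answer: 6 17 18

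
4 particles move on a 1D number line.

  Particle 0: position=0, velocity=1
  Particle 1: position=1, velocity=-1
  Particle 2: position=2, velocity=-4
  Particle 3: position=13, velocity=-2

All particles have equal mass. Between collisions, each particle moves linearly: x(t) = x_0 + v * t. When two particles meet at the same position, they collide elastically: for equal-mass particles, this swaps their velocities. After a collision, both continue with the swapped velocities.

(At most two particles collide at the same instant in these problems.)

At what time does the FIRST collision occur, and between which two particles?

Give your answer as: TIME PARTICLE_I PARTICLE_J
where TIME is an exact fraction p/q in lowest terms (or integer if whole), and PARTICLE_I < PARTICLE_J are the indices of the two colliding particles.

Answer: 1/3 1 2

Derivation:
Pair (0,1): pos 0,1 vel 1,-1 -> gap=1, closing at 2/unit, collide at t=1/2
Pair (1,2): pos 1,2 vel -1,-4 -> gap=1, closing at 3/unit, collide at t=1/3
Pair (2,3): pos 2,13 vel -4,-2 -> not approaching (rel speed -2 <= 0)
Earliest collision: t=1/3 between 1 and 2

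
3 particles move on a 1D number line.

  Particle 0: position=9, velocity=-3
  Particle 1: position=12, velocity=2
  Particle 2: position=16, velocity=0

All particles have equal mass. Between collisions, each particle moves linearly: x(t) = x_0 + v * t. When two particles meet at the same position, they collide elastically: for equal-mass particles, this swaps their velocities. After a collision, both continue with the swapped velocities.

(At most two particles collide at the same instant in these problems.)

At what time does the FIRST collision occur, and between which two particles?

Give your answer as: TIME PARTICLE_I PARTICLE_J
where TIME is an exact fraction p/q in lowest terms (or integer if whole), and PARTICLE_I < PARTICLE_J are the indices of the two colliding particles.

Pair (0,1): pos 9,12 vel -3,2 -> not approaching (rel speed -5 <= 0)
Pair (1,2): pos 12,16 vel 2,0 -> gap=4, closing at 2/unit, collide at t=2
Earliest collision: t=2 between 1 and 2

Answer: 2 1 2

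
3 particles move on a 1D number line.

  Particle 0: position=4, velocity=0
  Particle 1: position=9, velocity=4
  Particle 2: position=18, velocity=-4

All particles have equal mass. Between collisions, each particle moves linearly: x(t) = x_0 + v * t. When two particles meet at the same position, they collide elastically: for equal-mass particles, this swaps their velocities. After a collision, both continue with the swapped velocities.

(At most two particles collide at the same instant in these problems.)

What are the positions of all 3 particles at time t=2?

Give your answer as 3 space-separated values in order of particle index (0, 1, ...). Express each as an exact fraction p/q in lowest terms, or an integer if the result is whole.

Collision at t=9/8: particles 1 and 2 swap velocities; positions: p0=4 p1=27/2 p2=27/2; velocities now: v0=0 v1=-4 v2=4
Advance to t=2 (no further collisions before then); velocities: v0=0 v1=-4 v2=4; positions = 4 10 17

Answer: 4 10 17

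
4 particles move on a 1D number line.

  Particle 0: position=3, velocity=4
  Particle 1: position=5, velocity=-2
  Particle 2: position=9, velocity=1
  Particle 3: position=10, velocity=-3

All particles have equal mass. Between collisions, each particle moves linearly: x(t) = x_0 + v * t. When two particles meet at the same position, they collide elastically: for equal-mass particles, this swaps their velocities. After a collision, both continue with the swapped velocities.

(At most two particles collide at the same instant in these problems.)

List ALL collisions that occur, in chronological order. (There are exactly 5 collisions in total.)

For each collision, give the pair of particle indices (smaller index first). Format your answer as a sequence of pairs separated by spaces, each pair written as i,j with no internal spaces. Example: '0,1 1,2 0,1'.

Answer: 2,3 0,1 1,2 2,3 0,1

Derivation:
Collision at t=1/4: particles 2 and 3 swap velocities; positions: p0=4 p1=9/2 p2=37/4 p3=37/4; velocities now: v0=4 v1=-2 v2=-3 v3=1
Collision at t=1/3: particles 0 and 1 swap velocities; positions: p0=13/3 p1=13/3 p2=9 p3=28/3; velocities now: v0=-2 v1=4 v2=-3 v3=1
Collision at t=1: particles 1 and 2 swap velocities; positions: p0=3 p1=7 p2=7 p3=10; velocities now: v0=-2 v1=-3 v2=4 v3=1
Collision at t=2: particles 2 and 3 swap velocities; positions: p0=1 p1=4 p2=11 p3=11; velocities now: v0=-2 v1=-3 v2=1 v3=4
Collision at t=5: particles 0 and 1 swap velocities; positions: p0=-5 p1=-5 p2=14 p3=23; velocities now: v0=-3 v1=-2 v2=1 v3=4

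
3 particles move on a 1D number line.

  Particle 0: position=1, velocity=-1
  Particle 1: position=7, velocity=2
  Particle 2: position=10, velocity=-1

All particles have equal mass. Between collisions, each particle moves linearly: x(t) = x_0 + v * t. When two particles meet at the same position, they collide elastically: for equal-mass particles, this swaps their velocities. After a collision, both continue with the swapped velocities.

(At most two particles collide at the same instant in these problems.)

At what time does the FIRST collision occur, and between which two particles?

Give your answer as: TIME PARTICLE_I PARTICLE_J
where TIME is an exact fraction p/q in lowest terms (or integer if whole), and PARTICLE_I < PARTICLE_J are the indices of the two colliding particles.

Pair (0,1): pos 1,7 vel -1,2 -> not approaching (rel speed -3 <= 0)
Pair (1,2): pos 7,10 vel 2,-1 -> gap=3, closing at 3/unit, collide at t=1
Earliest collision: t=1 between 1 and 2

Answer: 1 1 2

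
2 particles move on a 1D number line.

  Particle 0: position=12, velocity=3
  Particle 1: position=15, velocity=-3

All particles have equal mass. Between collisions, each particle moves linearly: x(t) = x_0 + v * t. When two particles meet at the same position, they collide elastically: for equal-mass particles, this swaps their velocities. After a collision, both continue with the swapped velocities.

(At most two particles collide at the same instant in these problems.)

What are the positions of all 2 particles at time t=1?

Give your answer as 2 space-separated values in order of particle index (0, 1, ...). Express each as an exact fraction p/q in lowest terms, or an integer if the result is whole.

Answer: 12 15

Derivation:
Collision at t=1/2: particles 0 and 1 swap velocities; positions: p0=27/2 p1=27/2; velocities now: v0=-3 v1=3
Advance to t=1 (no further collisions before then); velocities: v0=-3 v1=3; positions = 12 15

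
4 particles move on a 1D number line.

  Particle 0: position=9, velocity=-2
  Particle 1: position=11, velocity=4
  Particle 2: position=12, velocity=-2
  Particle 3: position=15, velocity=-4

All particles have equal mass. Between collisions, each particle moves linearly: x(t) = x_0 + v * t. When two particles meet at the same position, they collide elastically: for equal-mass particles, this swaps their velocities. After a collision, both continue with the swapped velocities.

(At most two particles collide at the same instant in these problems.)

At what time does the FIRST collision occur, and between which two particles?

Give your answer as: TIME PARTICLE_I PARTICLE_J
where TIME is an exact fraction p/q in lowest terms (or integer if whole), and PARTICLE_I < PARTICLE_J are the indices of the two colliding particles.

Pair (0,1): pos 9,11 vel -2,4 -> not approaching (rel speed -6 <= 0)
Pair (1,2): pos 11,12 vel 4,-2 -> gap=1, closing at 6/unit, collide at t=1/6
Pair (2,3): pos 12,15 vel -2,-4 -> gap=3, closing at 2/unit, collide at t=3/2
Earliest collision: t=1/6 between 1 and 2

Answer: 1/6 1 2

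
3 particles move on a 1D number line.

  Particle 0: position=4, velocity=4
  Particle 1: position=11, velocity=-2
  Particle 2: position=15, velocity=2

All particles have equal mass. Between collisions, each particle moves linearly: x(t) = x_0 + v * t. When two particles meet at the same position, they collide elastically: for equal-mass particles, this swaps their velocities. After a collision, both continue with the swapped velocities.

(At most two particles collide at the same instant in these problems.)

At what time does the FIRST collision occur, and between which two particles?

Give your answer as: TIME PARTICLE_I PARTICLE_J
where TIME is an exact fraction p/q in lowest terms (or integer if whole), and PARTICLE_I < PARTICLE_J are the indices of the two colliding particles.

Pair (0,1): pos 4,11 vel 4,-2 -> gap=7, closing at 6/unit, collide at t=7/6
Pair (1,2): pos 11,15 vel -2,2 -> not approaching (rel speed -4 <= 0)
Earliest collision: t=7/6 between 0 and 1

Answer: 7/6 0 1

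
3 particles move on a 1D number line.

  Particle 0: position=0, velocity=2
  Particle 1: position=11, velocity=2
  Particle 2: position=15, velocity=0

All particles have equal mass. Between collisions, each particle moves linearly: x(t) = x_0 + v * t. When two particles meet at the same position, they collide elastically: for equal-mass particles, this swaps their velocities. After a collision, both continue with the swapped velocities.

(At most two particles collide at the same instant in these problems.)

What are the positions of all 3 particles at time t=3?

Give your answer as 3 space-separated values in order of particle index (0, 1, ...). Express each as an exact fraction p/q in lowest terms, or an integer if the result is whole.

Collision at t=2: particles 1 and 2 swap velocities; positions: p0=4 p1=15 p2=15; velocities now: v0=2 v1=0 v2=2
Advance to t=3 (no further collisions before then); velocities: v0=2 v1=0 v2=2; positions = 6 15 17

Answer: 6 15 17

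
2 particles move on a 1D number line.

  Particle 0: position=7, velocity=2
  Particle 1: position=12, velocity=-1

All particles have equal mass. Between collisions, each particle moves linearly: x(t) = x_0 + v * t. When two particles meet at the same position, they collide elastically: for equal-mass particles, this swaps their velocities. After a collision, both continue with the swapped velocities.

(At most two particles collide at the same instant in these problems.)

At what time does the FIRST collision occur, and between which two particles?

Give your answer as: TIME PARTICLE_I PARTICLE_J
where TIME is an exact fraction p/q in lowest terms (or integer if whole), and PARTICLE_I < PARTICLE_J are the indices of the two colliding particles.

Pair (0,1): pos 7,12 vel 2,-1 -> gap=5, closing at 3/unit, collide at t=5/3
Earliest collision: t=5/3 between 0 and 1

Answer: 5/3 0 1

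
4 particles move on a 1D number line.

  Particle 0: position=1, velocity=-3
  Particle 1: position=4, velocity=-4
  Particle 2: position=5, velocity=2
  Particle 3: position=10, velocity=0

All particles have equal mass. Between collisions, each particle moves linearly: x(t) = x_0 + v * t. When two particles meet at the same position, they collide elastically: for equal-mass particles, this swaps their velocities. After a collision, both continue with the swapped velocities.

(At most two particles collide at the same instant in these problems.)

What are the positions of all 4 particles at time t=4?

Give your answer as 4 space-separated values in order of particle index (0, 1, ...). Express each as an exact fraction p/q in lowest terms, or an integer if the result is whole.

Collision at t=5/2: particles 2 and 3 swap velocities; positions: p0=-13/2 p1=-6 p2=10 p3=10; velocities now: v0=-3 v1=-4 v2=0 v3=2
Collision at t=3: particles 0 and 1 swap velocities; positions: p0=-8 p1=-8 p2=10 p3=11; velocities now: v0=-4 v1=-3 v2=0 v3=2
Advance to t=4 (no further collisions before then); velocities: v0=-4 v1=-3 v2=0 v3=2; positions = -12 -11 10 13

Answer: -12 -11 10 13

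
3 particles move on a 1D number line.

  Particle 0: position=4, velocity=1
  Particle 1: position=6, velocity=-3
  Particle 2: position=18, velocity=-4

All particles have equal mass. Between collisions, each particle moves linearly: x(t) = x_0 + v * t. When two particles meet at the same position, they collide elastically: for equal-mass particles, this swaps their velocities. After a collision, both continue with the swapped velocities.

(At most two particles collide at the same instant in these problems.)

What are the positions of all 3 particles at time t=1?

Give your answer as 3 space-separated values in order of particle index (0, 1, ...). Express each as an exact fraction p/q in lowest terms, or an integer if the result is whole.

Answer: 3 5 14

Derivation:
Collision at t=1/2: particles 0 and 1 swap velocities; positions: p0=9/2 p1=9/2 p2=16; velocities now: v0=-3 v1=1 v2=-4
Advance to t=1 (no further collisions before then); velocities: v0=-3 v1=1 v2=-4; positions = 3 5 14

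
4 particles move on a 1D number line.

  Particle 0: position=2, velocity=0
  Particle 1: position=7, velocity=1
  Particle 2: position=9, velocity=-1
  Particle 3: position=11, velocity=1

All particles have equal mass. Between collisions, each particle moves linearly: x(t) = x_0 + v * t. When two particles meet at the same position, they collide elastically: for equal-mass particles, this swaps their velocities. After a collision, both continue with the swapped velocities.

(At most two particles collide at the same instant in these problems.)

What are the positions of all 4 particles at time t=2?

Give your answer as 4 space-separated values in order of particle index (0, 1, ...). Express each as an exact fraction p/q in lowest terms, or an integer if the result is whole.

Answer: 2 7 9 13

Derivation:
Collision at t=1: particles 1 and 2 swap velocities; positions: p0=2 p1=8 p2=8 p3=12; velocities now: v0=0 v1=-1 v2=1 v3=1
Advance to t=2 (no further collisions before then); velocities: v0=0 v1=-1 v2=1 v3=1; positions = 2 7 9 13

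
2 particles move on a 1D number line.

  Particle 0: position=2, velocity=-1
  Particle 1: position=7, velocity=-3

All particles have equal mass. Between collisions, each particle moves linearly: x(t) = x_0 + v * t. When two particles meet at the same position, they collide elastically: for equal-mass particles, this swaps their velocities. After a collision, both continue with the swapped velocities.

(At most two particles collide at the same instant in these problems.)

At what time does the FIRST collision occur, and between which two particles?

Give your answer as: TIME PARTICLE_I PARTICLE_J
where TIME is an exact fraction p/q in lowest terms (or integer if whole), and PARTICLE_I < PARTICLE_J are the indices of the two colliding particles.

Pair (0,1): pos 2,7 vel -1,-3 -> gap=5, closing at 2/unit, collide at t=5/2
Earliest collision: t=5/2 between 0 and 1

Answer: 5/2 0 1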